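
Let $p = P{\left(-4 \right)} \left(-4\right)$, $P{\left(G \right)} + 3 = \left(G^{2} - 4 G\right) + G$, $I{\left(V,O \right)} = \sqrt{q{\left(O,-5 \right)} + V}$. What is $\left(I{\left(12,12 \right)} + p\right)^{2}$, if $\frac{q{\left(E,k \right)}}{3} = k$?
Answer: $\left(100 - i \sqrt{3}\right)^{2} \approx 9997.0 - 346.41 i$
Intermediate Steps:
$q{\left(E,k \right)} = 3 k$
$I{\left(V,O \right)} = \sqrt{-15 + V}$ ($I{\left(V,O \right)} = \sqrt{3 \left(-5\right) + V} = \sqrt{-15 + V}$)
$P{\left(G \right)} = -3 + G^{2} - 3 G$ ($P{\left(G \right)} = -3 + \left(\left(G^{2} - 4 G\right) + G\right) = -3 + \left(G^{2} - 3 G\right) = -3 + G^{2} - 3 G$)
$p = -100$ ($p = \left(-3 + \left(-4\right)^{2} - -12\right) \left(-4\right) = \left(-3 + 16 + 12\right) \left(-4\right) = 25 \left(-4\right) = -100$)
$\left(I{\left(12,12 \right)} + p\right)^{2} = \left(\sqrt{-15 + 12} - 100\right)^{2} = \left(\sqrt{-3} - 100\right)^{2} = \left(i \sqrt{3} - 100\right)^{2} = \left(-100 + i \sqrt{3}\right)^{2}$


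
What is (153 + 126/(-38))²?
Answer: 8088336/361 ≈ 22405.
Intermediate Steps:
(153 + 126/(-38))² = (153 + 126*(-1/38))² = (153 - 63/19)² = (2844/19)² = 8088336/361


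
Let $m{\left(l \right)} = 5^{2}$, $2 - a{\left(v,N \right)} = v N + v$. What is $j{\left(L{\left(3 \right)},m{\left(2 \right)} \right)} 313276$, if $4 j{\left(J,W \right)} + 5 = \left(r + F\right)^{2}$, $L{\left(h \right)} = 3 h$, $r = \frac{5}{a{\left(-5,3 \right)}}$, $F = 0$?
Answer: $- \frac{187574005}{484} \approx -3.8755 \cdot 10^{5}$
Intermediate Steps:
$a{\left(v,N \right)} = 2 - v - N v$ ($a{\left(v,N \right)} = 2 - \left(v N + v\right) = 2 - \left(N v + v\right) = 2 - \left(v + N v\right) = 2 - v - N v$)
$r = \frac{5}{22}$ ($r = \frac{5}{2 - -5 - 3 \left(-5\right)} = \frac{5}{2 + 5 + 15} = \frac{5}{22} \approx 0.22727$)
$m{\left(l \right)} = 25$
$j{\left(J,W \right)} = - \frac{2395}{1936}$ ($j{\left(J,W \right)} = - \frac{5}{4} + \frac{\left(\frac{5}{22} + 0\right)^{2}}{4} = - \frac{5}{4} + \frac{\left(\frac{5}{22}\right)^{2}}{4} = - \frac{5}{4} + \frac{1}{4} \cdot \frac{25}{484} = - \frac{5}{4} + \frac{25}{1936} = - \frac{2395}{1936}$)
$j{\left(L{\left(3 \right)},m{\left(2 \right)} \right)} 313276 = \left(- \frac{2395}{1936}\right) 313276 = - \frac{187574005}{484}$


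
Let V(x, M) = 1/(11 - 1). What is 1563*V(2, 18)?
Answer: 1563/10 ≈ 156.30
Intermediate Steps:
V(x, M) = 1/10
1563*V(2, 18) = 1563*(1/10) = 1563/10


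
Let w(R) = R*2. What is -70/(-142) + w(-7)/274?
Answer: 4298/9727 ≈ 0.44186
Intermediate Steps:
w(R) = 2*R
-70/(-142) + w(-7)/274 = -70/(-142) + (2*(-7))/274 = -70*(-1/142) - 14*1/274 = 35/71 - 7/137 = 4298/9727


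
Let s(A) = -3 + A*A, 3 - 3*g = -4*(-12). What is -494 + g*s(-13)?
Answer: -2984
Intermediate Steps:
g = -15 (g = 1 - (-4)*(-12)/3 = 1 - ⅓*48 = 1 - 16 = -15)
s(A) = -3 + A²
-494 + g*s(-13) = -494 - 15*(-3 + (-13)²) = -494 - 15*(-3 + 169) = -494 - 15*166 = -494 - 2490 = -2984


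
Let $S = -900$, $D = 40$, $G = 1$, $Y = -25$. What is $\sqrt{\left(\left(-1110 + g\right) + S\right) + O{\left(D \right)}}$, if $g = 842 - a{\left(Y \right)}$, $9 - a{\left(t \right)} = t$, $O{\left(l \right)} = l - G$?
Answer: $i \sqrt{1163} \approx 34.103 i$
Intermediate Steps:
$O{\left(l \right)} = -1 + l$ ($O{\left(l \right)} = l - 1 = -1 + l$)
$a{\left(t \right)} = 9 - t$
$g = 808$ ($g = 842 - \left(9 - -25\right) = 842 - \left(9 + 25\right) = 842 - 34 = 808$)
$\sqrt{\left(\left(-1110 + g\right) + S\right) + O{\left(D \right)}} = \sqrt{\left(\left(-1110 + 808\right) - 900\right) + \left(-1 + 40\right)} = \sqrt{\left(-302 - 900\right) + 39} = \sqrt{-1202 + 39} = \sqrt{-1163} = i \sqrt{1163}$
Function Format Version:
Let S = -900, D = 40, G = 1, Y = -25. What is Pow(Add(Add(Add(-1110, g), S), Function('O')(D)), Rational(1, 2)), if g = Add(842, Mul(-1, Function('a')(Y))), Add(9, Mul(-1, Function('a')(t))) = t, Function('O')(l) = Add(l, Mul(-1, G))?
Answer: Mul(I, Pow(1163, Rational(1, 2))) ≈ Mul(34.103, I)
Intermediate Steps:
Function('O')(l) = Add(-1, l) (Function('O')(l) = Add(l, Mul(-1, 1)) = Add(l, -1) = Add(-1, l))
Function('a')(t) = Add(9, Mul(-1, t))
g = 808 (g = Add(842, Mul(-1, Add(9, Mul(-1, -25)))) = Add(842, Mul(-1, Add(9, 25))) = Add(842, Mul(-1, 34)) = Add(842, -34) = 808)
Pow(Add(Add(Add(-1110, g), S), Function('O')(D)), Rational(1, 2)) = Pow(Add(Add(Add(-1110, 808), -900), Add(-1, 40)), Rational(1, 2)) = Pow(Add(Add(-302, -900), 39), Rational(1, 2)) = Pow(Add(-1202, 39), Rational(1, 2)) = Pow(-1163, Rational(1, 2)) = Mul(I, Pow(1163, Rational(1, 2)))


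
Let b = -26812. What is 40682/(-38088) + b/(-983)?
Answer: 490612525/18720252 ≈ 26.208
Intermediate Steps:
40682/(-38088) + b/(-983) = 40682/(-38088) - 26812/(-983) = 40682*(-1/38088) - 26812*(-1/983) = -20341/19044 + 26812/983 = 490612525/18720252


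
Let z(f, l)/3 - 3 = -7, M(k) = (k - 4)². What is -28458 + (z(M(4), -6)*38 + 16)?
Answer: -28898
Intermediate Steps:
M(k) = (-4 + k)²
z(f, l) = -12 (z(f, l) = 9 + 3*(-7) = 9 - 21 = -12)
-28458 + (z(M(4), -6)*38 + 16) = -28458 + (-12*38 + 16) = -28458 + (-456 + 16) = -28458 - 440 = -28898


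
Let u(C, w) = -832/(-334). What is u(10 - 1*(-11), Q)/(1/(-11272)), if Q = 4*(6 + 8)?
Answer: -4689152/167 ≈ -28079.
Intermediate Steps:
Q = 56 (Q = 4*14 = 56)
u(C, w) = 416/167 (u(C, w) = -832*(-1/334) = 416/167)
u(10 - 1*(-11), Q)/(1/(-11272)) = 416/(167*(1/(-11272))) = 416/(167*(-1/11272)) = (416/167)*(-11272) = -4689152/167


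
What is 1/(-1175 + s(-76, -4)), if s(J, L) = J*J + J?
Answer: 1/4525 ≈ 0.00022099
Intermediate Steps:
s(J, L) = J + J² (s(J, L) = J² + J = J + J²)
1/(-1175 + s(-76, -4)) = 1/(-1175 - 76*(1 - 76)) = 1/(-1175 - 76*(-75)) = 1/(-1175 + 5700) = 1/4525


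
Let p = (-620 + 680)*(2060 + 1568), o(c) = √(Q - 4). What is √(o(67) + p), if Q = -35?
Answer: √(217680 + I*√39) ≈ 466.56 + 0.007*I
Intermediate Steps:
o(c) = I*√39 (o(c) = √(-35 - 4) = √(-39) = I*√39)
p = 217680 (p = 60*3628 = 217680)
√(o(67) + p) = √(I*√39 + 217680) = √(217680 + I*√39)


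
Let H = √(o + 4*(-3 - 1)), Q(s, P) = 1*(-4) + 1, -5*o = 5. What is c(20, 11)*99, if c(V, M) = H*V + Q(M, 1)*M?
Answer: -3267 + 1980*I*√17 ≈ -3267.0 + 8163.8*I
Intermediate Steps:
o = -1 (o = -⅕*5 = -1)
Q(s, P) = -3 (Q(s, P) = -4 + 1 = -3)
H = I*√17 (H = √(-1 + 4*(-3 - 1)) = √(-1 + 4*(-4)) = √(-1 - 16) = √(-17) = I*√17 ≈ 4.1231*I)
c(V, M) = -3*M + I*V*√17 (c(V, M) = (I*√17)*V - 3*M = I*V*√17 - 3*M = -3*M + I*V*√17)
c(20, 11)*99 = (-3*11 + I*20*√17)*99 = (-33 + 20*I*√17)*99 = -3267 + 1980*I*√17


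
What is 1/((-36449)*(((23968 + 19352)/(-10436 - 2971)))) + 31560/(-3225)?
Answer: -5401872241/551997880 ≈ -9.7860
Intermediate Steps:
1/((-36449)*(((23968 + 19352)/(-10436 - 2971)))) + 31560/(-3225) = -1/(36449*(43320/(-13407))) + 31560*(-1/3225) = -1/(36449*(43320*(-1/13407))) - 2104/215 = -1/(36449*(-14440/4469)) - 2104/215 = -1/36449*(-4469/14440) - 2104/215 = 109/12837160 - 2104/215 = -5401872241/551997880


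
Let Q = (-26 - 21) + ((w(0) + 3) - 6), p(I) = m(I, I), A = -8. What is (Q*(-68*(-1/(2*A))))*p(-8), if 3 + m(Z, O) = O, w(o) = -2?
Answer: -2431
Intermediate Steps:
m(Z, O) = -3 + O
p(I) = -3 + I
Q = -52 (Q = (-26 - 21) + ((-2 + 3) - 6) = -47 + (1 - 6) = -47 - 5 = -52)
(Q*(-68*(-1/(2*A))))*p(-8) = (-(-3536)/((-8*(-2))))*(-3 - 8) = -(-3536)/16*(-11) = -52*(-17/4)*(-11) = 221*(-11) = -2431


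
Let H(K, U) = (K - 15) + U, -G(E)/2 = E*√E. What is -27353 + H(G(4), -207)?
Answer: -27591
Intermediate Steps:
G(E) = -2*E^(3/2) (G(E) = -2*E*√E = -2*E^(3/2))
H(K, U) = -15 + K + U (H(K, U) = (-15 + K) + U = -15 + K + U)
-27353 + H(G(4), -207) = -27353 + (-15 - 2*4^(3/2) - 207) = -27353 + (-15 - 2*8 - 207) = -27353 + (-15 - 16 - 207) = -27353 - 238 = -27591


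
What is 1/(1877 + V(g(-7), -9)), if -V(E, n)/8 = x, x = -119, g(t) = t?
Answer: 1/2829 ≈ 0.00035348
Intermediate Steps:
V(E, n) = 952 (V(E, n) = -8*(-119) = 952)
1/(1877 + V(g(-7), -9)) = 1/(1877 + 952) = 1/2829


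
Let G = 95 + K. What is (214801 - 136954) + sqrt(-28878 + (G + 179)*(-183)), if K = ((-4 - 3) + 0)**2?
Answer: 77847 + I*sqrt(87987) ≈ 77847.0 + 296.63*I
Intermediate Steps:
K = 49 (K = (-7 + 0)**2 = (-7)**2 = 49)
G = 144 (G = 95 + 49 = 144)
(214801 - 136954) + sqrt(-28878 + (G + 179)*(-183)) = (214801 - 136954) + sqrt(-28878 + (144 + 179)*(-183)) = 77847 + sqrt(-28878 + 323*(-183)) = 77847 + sqrt(-28878 - 59109) = 77847 + sqrt(-87987) = 77847 + I*sqrt(87987)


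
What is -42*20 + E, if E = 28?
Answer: -812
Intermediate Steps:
-42*20 + E = -42*20 + 28 = -840 + 28 = -812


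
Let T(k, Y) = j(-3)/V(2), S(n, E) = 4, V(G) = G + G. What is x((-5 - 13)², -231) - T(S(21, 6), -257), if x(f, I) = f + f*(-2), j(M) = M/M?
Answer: -1297/4 ≈ -324.25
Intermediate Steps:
j(M) = 1
V(G) = 2*G
T(k, Y) = ¼ (T(k, Y) = 1/(2*2) = 1/4 = 1*(¼) = ¼)
x(f, I) = -f (x(f, I) = f - 2*f = -f)
x((-5 - 13)², -231) - T(S(21, 6), -257) = -(-5 - 13)² - 1*¼ = -1*(-18)² - ¼ = -1*324 - ¼ = -324 - ¼ = -1297/4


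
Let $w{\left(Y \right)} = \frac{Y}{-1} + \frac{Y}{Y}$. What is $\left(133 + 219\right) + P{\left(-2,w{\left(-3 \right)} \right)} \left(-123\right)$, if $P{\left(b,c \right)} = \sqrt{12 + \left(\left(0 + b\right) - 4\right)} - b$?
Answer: $106 - 123 \sqrt{6} \approx -195.29$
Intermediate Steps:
$w{\left(Y \right)} = 1 - Y$ ($w{\left(Y \right)} = Y \left(-1\right) + 1 = - Y + 1 = 1 - Y$)
$P{\left(b,c \right)} = \sqrt{8 + b} - b$ ($P{\left(b,c \right)} = \sqrt{12 + \left(b - 4\right)} - b = \sqrt{12 + \left(-4 + b\right)} - b = \sqrt{8 + b} - b$)
$\left(133 + 219\right) + P{\left(-2,w{\left(-3 \right)} \right)} \left(-123\right) = \left(133 + 219\right) + \left(\sqrt{8 - 2} - -2\right) \left(-123\right) = 352 + \left(\sqrt{6} + 2\right) \left(-123\right) = 352 + \left(2 + \sqrt{6}\right) \left(-123\right) = 352 - \left(246 + 123 \sqrt{6}\right) = 106 - 123 \sqrt{6}$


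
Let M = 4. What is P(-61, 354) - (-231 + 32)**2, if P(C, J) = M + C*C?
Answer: -35876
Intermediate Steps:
P(C, J) = 4 + C**2 (P(C, J) = 4 + C*C = 4 + C**2)
P(-61, 354) - (-231 + 32)**2 = (4 + (-61)**2) - (-231 + 32)**2 = (4 + 3721) - 1*(-199)**2 = 3725 - 1*39601 = 3725 - 39601 = -35876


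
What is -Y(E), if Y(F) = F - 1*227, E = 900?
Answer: -673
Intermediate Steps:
Y(F) = -227 + F (Y(F) = F - 227 = -227 + F)
-Y(E) = -(-227 + 900) = -1*673 = -673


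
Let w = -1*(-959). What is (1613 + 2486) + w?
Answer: 5058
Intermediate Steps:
w = 959
(1613 + 2486) + w = (1613 + 2486) + 959 = 4099 + 959 = 5058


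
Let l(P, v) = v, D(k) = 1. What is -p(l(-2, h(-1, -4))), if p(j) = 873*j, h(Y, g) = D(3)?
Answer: -873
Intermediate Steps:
h(Y, g) = 1
-p(l(-2, h(-1, -4))) = -873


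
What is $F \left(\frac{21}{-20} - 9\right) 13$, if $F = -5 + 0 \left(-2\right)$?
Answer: $\frac{2613}{4} \approx 653.25$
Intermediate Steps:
$F = -5$ ($F = -5 + 0 = -5$)
$F \left(\frac{21}{-20} - 9\right) 13 = - 5 \left(\frac{21}{-20} - 9\right) 13 = - 5 \left(21 \left(- \frac{1}{20}\right) - 9\right) 13 = - 5 \left(- \frac{21}{20} - 9\right) 13 = \left(-5\right) \left(- \frac{201}{20}\right) 13 = \frac{201}{4} \cdot 13 = \frac{2613}{4}$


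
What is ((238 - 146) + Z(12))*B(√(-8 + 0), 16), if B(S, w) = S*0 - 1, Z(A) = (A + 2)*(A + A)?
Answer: -428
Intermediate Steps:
Z(A) = 2*A*(2 + A) (Z(A) = (2 + A)*(2*A) = 2*A*(2 + A))
B(S, w) = -1 (B(S, w) = 0 - 1 = -1)
((238 - 146) + Z(12))*B(√(-8 + 0), 16) = ((238 - 146) + 2*12*(2 + 12))*(-1) = (92 + 2*12*14)*(-1) = (92 + 336)*(-1) = 428*(-1) = -428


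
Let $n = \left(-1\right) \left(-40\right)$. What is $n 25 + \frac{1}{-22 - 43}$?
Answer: $\frac{64999}{65} \approx 999.98$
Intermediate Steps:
$n = 40$
$n 25 + \frac{1}{-22 - 43} = 40 \cdot 25 + \frac{1}{-22 - 43} = 1000 + \frac{1}{-65} = 1000 - \frac{1}{65} = \frac{64999}{65}$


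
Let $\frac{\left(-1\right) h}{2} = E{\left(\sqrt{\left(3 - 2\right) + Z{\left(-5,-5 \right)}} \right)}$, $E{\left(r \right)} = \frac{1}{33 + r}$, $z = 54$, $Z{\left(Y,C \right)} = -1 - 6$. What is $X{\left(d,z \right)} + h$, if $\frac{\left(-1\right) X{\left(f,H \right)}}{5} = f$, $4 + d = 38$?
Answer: $\frac{2 \left(- 85 \sqrt{6} + 2806 i\right)}{\sqrt{6} - 33 i} \approx -170.06 + 0.004474 i$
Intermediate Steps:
$Z{\left(Y,C \right)} = -7$ ($Z{\left(Y,C \right)} = -1 - 6 = -7$)
$d = 34$ ($d = -4 + 38 = 34$)
$X{\left(f,H \right)} = - 5 f$
$h = - \frac{2}{33 + i \sqrt{6}}$ ($h = - \frac{2}{33 + \sqrt{\left(3 - 2\right) - 7}} = - \frac{2}{33 + \sqrt{1 - 7}} = - \frac{2}{33 + \sqrt{-6}} = - \frac{2}{33 + i \sqrt{6}} \approx -0.060274 + 0.004474 i$)
$X{\left(d,z \right)} + h = \left(-5\right) 34 - \left(\frac{22}{365} - \frac{2 i \sqrt{6}}{1095}\right) = -170 - \left(\frac{22}{365} - \frac{2 i \sqrt{6}}{1095}\right) = - \frac{62072}{365} + \frac{2 i \sqrt{6}}{1095}$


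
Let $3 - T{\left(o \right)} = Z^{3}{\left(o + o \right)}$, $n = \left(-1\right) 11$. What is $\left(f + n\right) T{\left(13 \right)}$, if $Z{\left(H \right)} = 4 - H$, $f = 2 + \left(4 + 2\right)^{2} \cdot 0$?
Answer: $-95859$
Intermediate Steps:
$f = 2$ ($f = 2 + 6^{2} \cdot 0 = 2 + 36 \cdot 0 = 2 + 0 = 2$)
$n = -11$
$T{\left(o \right)} = 3 - \left(4 - 2 o\right)^{3}$ ($T{\left(o \right)} = 3 - \left(4 - \left(o + o\right)\right)^{3} = 3 - \left(4 - 2 o\right)^{3}$)
$\left(f + n\right) T{\left(13 \right)} = \left(2 - 11\right) \left(3 + 8 \left(-2 + 13\right)^{3}\right) = - 9 \left(3 + 8 \cdot 11^{3}\right) = - 9 \left(3 + 8 \cdot 1331\right) = - 9 \left(3 + 10648\right) = \left(-9\right) 10651 = -95859$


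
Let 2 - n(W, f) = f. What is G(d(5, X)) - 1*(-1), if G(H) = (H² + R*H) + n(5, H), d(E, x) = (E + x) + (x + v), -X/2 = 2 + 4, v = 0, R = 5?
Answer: 288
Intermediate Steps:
n(W, f) = 2 - f
X = -12 (X = -2*(2 + 4) = -2*6 = -12)
d(E, x) = E + 2*x (d(E, x) = (E + x) + (x + 0) = (E + x) + x = E + 2*x)
G(H) = 2 + H² + 4*H (G(H) = (H² + 5*H) + (2 - H) = 2 + H² + 4*H)
G(d(5, X)) - 1*(-1) = (2 + (5 + 2*(-12))² + 4*(5 + 2*(-12))) - 1*(-1) = (2 + (5 - 24)² + 4*(5 - 24)) + 1 = (2 + (-19)² + 4*(-19)) + 1 = (2 + 361 - 76) + 1 = 287 + 1 = 288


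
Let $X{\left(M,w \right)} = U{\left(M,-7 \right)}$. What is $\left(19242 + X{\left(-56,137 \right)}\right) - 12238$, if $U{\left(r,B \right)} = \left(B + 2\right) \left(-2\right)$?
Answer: $7014$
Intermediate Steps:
$U{\left(r,B \right)} = -4 - 2 B$ ($U{\left(r,B \right)} = \left(2 + B\right) \left(-2\right) = -4 - 2 B$)
$X{\left(M,w \right)} = 10$ ($X{\left(M,w \right)} = -4 - -14 = -4 + 14 = 10$)
$\left(19242 + X{\left(-56,137 \right)}\right) - 12238 = \left(19242 + 10\right) - 12238 = 19252 - 12238 = 7014$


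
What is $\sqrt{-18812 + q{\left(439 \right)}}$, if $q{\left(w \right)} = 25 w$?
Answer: $i \sqrt{7837} \approx 88.527 i$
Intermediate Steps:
$\sqrt{-18812 + q{\left(439 \right)}} = \sqrt{-18812 + 25 \cdot 439} = \sqrt{-18812 + 10975} = \sqrt{-7837} = i \sqrt{7837}$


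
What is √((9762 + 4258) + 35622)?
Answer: √49642 ≈ 222.80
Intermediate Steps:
√((9762 + 4258) + 35622) = √(14020 + 35622) = √49642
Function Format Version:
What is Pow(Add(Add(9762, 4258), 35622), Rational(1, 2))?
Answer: Pow(49642, Rational(1, 2)) ≈ 222.80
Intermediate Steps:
Pow(Add(Add(9762, 4258), 35622), Rational(1, 2)) = Pow(Add(14020, 35622), Rational(1, 2)) = Pow(49642, Rational(1, 2))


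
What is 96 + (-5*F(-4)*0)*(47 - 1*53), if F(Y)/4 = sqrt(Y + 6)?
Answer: 96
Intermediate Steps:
F(Y) = 4*sqrt(6 + Y) (F(Y) = 4*sqrt(Y + 6) = 4*sqrt(6 + Y))
96 + (-5*F(-4)*0)*(47 - 1*53) = 96 + (-20*sqrt(6 - 4)*0)*(47 - 1*53) = 96 + (-20*sqrt(2)*0)*(47 - 53) = 96 + (-20*sqrt(2)*0)*(-6) = 96 + 0*(-6) = 96 + 0 = 96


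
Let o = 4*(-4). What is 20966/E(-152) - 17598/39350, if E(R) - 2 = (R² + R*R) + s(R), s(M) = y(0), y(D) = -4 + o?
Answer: 608024/90878825 ≈ 0.0066905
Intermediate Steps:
o = -16
y(D) = -20 (y(D) = -4 - 16 = -20)
s(M) = -20
E(R) = -18 + 2*R² (E(R) = 2 + ((R² + R*R) - 20) = 2 + ((R² + R²) - 20) = 2 + (2*R² - 20) = 2 + (-20 + 2*R²) = -18 + 2*R²)
20966/E(-152) - 17598/39350 = 20966/(-18 + 2*(-152)²) - 17598/39350 = 20966/(-18 + 2*23104) - 17598*1/39350 = 20966/(-18 + 46208) - 8799/19675 = 20966/46190 - 8799/19675 = 20966*(1/46190) - 8799/19675 = 10483/23095 - 8799/19675 = 608024/90878825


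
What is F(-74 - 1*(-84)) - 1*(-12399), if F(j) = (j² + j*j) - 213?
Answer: 12386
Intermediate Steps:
F(j) = -213 + 2*j² (F(j) = (j² + j²) - 213 = 2*j² - 213 = -213 + 2*j²)
F(-74 - 1*(-84)) - 1*(-12399) = (-213 + 2*(-74 - 1*(-84))²) - 1*(-12399) = (-213 + 2*(-74 + 84)²) + 12399 = (-213 + 2*10²) + 12399 = (-213 + 2*100) + 12399 = (-213 + 200) + 12399 = -13 + 12399 = 12386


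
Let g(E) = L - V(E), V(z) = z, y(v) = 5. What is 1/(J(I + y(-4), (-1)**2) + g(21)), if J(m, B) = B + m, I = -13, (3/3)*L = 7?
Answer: -1/21 ≈ -0.047619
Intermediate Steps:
L = 7
g(E) = 7 - E
1/(J(I + y(-4), (-1)**2) + g(21)) = 1/(((-1)**2 + (-13 + 5)) + (7 - 1*21)) = 1/((1 - 8) + (7 - 21)) = 1/(-7 - 14) = 1/(-21) = -1/21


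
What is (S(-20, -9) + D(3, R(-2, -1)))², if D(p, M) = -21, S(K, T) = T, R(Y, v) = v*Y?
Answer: 900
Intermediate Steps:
R(Y, v) = Y*v
(S(-20, -9) + D(3, R(-2, -1)))² = (-9 - 21)² = (-30)² = 900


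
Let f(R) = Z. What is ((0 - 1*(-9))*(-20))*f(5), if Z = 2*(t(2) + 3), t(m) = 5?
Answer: -2880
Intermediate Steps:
Z = 16 (Z = 2*(5 + 3) = 2*8 = 16)
f(R) = 16
((0 - 1*(-9))*(-20))*f(5) = ((0 - 1*(-9))*(-20))*16 = ((0 + 9)*(-20))*16 = (9*(-20))*16 = -180*16 = -2880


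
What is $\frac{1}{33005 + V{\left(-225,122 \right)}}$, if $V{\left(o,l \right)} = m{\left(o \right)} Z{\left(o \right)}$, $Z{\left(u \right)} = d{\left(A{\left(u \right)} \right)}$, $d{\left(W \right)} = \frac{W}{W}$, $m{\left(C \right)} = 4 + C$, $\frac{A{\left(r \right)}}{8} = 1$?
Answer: $\frac{1}{32784} \approx 3.0503 \cdot 10^{-5}$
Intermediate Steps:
$A{\left(r \right)} = 8$ ($A{\left(r \right)} = 8 \cdot 1 = 8$)
$d{\left(W \right)} = 1$
$Z{\left(u \right)} = 1$
$V{\left(o,l \right)} = 4 + o$ ($V{\left(o,l \right)} = \left(4 + o\right) 1 = 4 + o$)
$\frac{1}{33005 + V{\left(-225,122 \right)}} = \frac{1}{33005 + \left(4 - 225\right)} = \frac{1}{33005 - 221} = \frac{1}{32784}$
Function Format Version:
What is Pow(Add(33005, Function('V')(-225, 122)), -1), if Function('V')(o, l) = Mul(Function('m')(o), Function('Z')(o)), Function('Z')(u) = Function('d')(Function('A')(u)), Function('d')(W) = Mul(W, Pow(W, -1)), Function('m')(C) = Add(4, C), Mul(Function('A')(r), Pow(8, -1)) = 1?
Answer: Rational(1, 32784) ≈ 3.0503e-5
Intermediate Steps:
Function('A')(r) = 8 (Function('A')(r) = Mul(8, 1) = 8)
Function('d')(W) = 1
Function('Z')(u) = 1
Function('V')(o, l) = Add(4, o) (Function('V')(o, l) = Mul(Add(4, o), 1) = Add(4, o))
Pow(Add(33005, Function('V')(-225, 122)), -1) = Pow(Add(33005, Add(4, -225)), -1) = Pow(Add(33005, -221), -1) = Pow(32784, -1) = Rational(1, 32784)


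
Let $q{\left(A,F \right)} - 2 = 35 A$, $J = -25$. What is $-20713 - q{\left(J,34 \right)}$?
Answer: $-19840$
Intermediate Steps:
$q{\left(A,F \right)} = 2 + 35 A$
$-20713 - q{\left(J,34 \right)} = -20713 - \left(2 + 35 \left(-25\right)\right) = -20713 - \left(2 - 875\right) = -20713 - -873 = -20713 + 873 = -19840$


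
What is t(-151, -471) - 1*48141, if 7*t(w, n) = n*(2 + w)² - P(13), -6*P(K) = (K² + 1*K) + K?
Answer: -3083893/2 ≈ -1.5419e+6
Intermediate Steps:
P(K) = -K/3 - K²/6 (P(K) = -((K² + 1*K) + K)/6 = -((K² + K) + K)/6 = -((K + K²) + K)/6 = -(K² + 2*K)/6 = -K/3 - K²/6)
t(w, n) = 65/14 + n*(2 + w)²/7 (t(w, n) = (n*(2 + w)² - (-1)*13*(2 + 13)/6)/7 = (n*(2 + w)² - (-1)*13*15/6)/7 = (n*(2 + w)² - 1*(-65/2))/7 = (n*(2 + w)² + 65/2)/7 = (65/2 + n*(2 + w)²)/7 = 65/14 + n*(2 + w)²/7)
t(-151, -471) - 1*48141 = (65/14 + (⅐)*(-471)*(2 - 151)²) - 1*48141 = (65/14 + (⅐)*(-471)*(-149)²) - 48141 = (65/14 + (⅐)*(-471)*22201) - 48141 = (65/14 - 10456671/7) - 48141 = -2987611/2 - 48141 = -3083893/2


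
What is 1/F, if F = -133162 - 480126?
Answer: -1/613288 ≈ -1.6306e-6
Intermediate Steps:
F = -613288
1/F = 1/(-613288) = -1/613288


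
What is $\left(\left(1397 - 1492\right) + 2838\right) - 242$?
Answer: $2501$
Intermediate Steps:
$\left(\left(1397 - 1492\right) + 2838\right) - 242 = \left(-95 + 2838\right) - 242 = 2743 - 242 = 2501$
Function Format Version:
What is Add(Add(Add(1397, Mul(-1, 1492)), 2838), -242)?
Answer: 2501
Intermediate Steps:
Add(Add(Add(1397, Mul(-1, 1492)), 2838), -242) = Add(Add(Add(1397, -1492), 2838), -242) = Add(Add(-95, 2838), -242) = Add(2743, -242) = 2501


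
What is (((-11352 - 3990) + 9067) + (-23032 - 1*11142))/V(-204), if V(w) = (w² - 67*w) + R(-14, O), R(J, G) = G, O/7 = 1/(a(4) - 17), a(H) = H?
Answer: -525837/718685 ≈ -0.73167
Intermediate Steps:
O = -7/13 (O = 7/(4 - 17) = 7/(-13) = 7*(-1/13) = -7/13 ≈ -0.53846)
V(w) = -7/13 + w² - 67*w (V(w) = (w² - 67*w) - 7/13 = -7/13 + w² - 67*w)
(((-11352 - 3990) + 9067) + (-23032 - 1*11142))/V(-204) = (((-11352 - 3990) + 9067) + (-23032 - 1*11142))/(-7/13 + (-204)² - 67*(-204)) = ((-15342 + 9067) + (-23032 - 11142))/(-7/13 + 41616 + 13668) = (-6275 - 34174)/(718685/13) = -40449*13/718685 = -525837/718685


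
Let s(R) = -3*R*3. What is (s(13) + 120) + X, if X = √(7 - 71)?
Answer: 3 + 8*I ≈ 3.0 + 8.0*I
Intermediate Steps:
X = 8*I (X = √(-64) = 8*I ≈ 8.0*I)
s(R) = -9*R
(s(13) + 120) + X = (-9*13 + 120) + 8*I = (-117 + 120) + 8*I = 3 + 8*I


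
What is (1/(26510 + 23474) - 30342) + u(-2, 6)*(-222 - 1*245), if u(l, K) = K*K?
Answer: -2356945535/49984 ≈ -47154.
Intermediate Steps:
u(l, K) = K²
(1/(26510 + 23474) - 30342) + u(-2, 6)*(-222 - 1*245) = (1/(26510 + 23474) - 30342) + 6²*(-222 - 1*245) = (1/49984 - 30342) + 36*(-222 - 245) = (1/49984 - 30342) + 36*(-467) = -1516614527/49984 - 16812 = -2356945535/49984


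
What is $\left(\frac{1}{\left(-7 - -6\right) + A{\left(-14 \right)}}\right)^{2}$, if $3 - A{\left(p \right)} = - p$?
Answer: $\frac{1}{144} \approx 0.0069444$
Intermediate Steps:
$A{\left(p \right)} = 3 + p$ ($A{\left(p \right)} = 3 - - p = 3 + p$)
$\left(\frac{1}{\left(-7 - -6\right) + A{\left(-14 \right)}}\right)^{2} = \left(\frac{1}{\left(-7 - -6\right) + \left(3 - 14\right)}\right)^{2} = \left(\frac{1}{\left(-7 + 6\right) - 11}\right)^{2} = \left(\frac{1}{-1 - 11}\right)^{2} = \left(\frac{1}{-12}\right)^{2} = \left(- \frac{1}{12}\right)^{2} = \frac{1}{144}$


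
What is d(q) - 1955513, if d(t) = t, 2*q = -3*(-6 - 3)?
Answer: -3910999/2 ≈ -1.9555e+6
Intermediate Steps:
q = 27/2 (q = (-3*(-6 - 3))/2 = (-3*(-9))/2 = (½)*27 = 27/2 ≈ 13.500)
d(q) - 1955513 = 27/2 - 1955513 = -3910999/2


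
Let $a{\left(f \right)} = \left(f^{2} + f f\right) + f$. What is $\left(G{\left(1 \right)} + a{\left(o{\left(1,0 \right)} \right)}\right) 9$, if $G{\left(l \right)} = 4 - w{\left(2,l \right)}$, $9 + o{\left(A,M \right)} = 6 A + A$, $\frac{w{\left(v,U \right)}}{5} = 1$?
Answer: $45$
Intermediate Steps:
$w{\left(v,U \right)} = 5$ ($w{\left(v,U \right)} = 5 \cdot 1 = 5$)
$o{\left(A,M \right)} = -9 + 7 A$ ($o{\left(A,M \right)} = -9 + \left(6 A + A\right) = -9 + 7 A$)
$a{\left(f \right)} = f + 2 f^{2}$ ($a{\left(f \right)} = \left(f^{2} + f^{2}\right) + f = 2 f^{2} + f = f + 2 f^{2}$)
$G{\left(l \right)} = -1$ ($G{\left(l \right)} = 4 - 5 = -1$)
$\left(G{\left(1 \right)} + a{\left(o{\left(1,0 \right)} \right)}\right) 9 = \left(-1 + \left(-9 + 7 \cdot 1\right) \left(1 + 2 \left(-9 + 7 \cdot 1\right)\right)\right) 9 = \left(-1 + \left(-9 + 7\right) \left(1 + 2 \left(-9 + 7\right)\right)\right) 9 = \left(-1 - 2 \left(1 + 2 \left(-2\right)\right)\right) 9 = \left(-1 - 2 \left(1 - 4\right)\right) 9 = \left(-1 - -6\right) 9 = \left(-1 + 6\right) 9 = 5 \cdot 9 = 45$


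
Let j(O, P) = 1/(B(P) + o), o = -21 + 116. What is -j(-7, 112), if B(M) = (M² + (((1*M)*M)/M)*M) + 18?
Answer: -1/25201 ≈ -3.9681e-5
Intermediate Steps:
B(M) = 18 + 2*M² (B(M) = (M² + ((M*M)/M)*M) + 18 = (M² + (M²/M)*M) + 18 = (M² + M*M) + 18 = (M² + M²) + 18 = 2*M² + 18 = 18 + 2*M²)
o = 95
j(O, P) = 1/(113 + 2*P²) (j(O, P) = 1/((18 + 2*P²) + 95) = 1/(113 + 2*P²))
-j(-7, 112) = -1/(113 + 2*112²) = -1/(113 + 2*12544) = -1/(113 + 25088) = -1/25201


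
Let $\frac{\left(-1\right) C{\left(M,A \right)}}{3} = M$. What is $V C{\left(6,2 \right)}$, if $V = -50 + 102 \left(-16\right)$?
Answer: $30276$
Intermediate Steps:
$C{\left(M,A \right)} = - 3 M$
$V = -1682$ ($V = -50 - 1632 = -1682$)
$V C{\left(6,2 \right)} = - 1682 \left(\left(-3\right) 6\right) = \left(-1682\right) \left(-18\right) = 30276$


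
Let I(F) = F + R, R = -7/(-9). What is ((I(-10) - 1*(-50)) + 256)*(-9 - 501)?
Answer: -454070/3 ≈ -1.5136e+5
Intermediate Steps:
R = 7/9 (R = -7*(-⅑) = 7/9 ≈ 0.77778)
I(F) = 7/9 + F (I(F) = F + 7/9 = 7/9 + F)
((I(-10) - 1*(-50)) + 256)*(-9 - 501) = (((7/9 - 10) - 1*(-50)) + 256)*(-9 - 501) = ((-83/9 + 50) + 256)*(-510) = (367/9 + 256)*(-510) = (2671/9)*(-510) = -454070/3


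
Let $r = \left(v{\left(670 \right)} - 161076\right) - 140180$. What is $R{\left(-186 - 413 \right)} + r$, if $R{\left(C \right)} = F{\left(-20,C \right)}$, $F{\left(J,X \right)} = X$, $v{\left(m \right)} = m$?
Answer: $-301185$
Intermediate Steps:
$R{\left(C \right)} = C$
$r = -300586$ ($r = \left(670 - 161076\right) - 140180 = -160406 - 140180 = -300586$)
$R{\left(-186 - 413 \right)} + r = \left(-186 - 413\right) - 300586 = -599 - 300586 = -301185$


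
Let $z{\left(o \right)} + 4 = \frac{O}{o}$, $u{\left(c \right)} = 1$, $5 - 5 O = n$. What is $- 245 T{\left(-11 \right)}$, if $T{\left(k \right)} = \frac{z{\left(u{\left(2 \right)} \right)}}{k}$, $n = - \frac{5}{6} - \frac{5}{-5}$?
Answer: $- \frac{4459}{66} \approx -67.561$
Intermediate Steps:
$n = \frac{1}{6}$ ($n = \left(-5\right) \frac{1}{6} - -1 = - \frac{5}{6} + 1 = \frac{1}{6} \approx 0.16667$)
$O = \frac{29}{30}$ ($O = 1 - \frac{1}{30} = \frac{29}{30} \approx 0.96667$)
$z{\left(o \right)} = -4 + \frac{29}{30 o}$
$T{\left(k \right)} = - \frac{91}{30 k}$ ($T{\left(k \right)} = \frac{-4 + \frac{29}{30 \cdot 1}}{k} = \frac{-4 + \frac{29}{30} \cdot 1}{k} = \frac{-4 + \frac{29}{30}}{k} = - \frac{91}{30 k}$)
$- 245 T{\left(-11 \right)} = - 245 \left(- \frac{91}{30 \left(-11\right)}\right) = - 245 \left(\left(- \frac{91}{30}\right) \left(- \frac{1}{11}\right)\right) = \left(-245\right) \frac{91}{330} = - \frac{4459}{66}$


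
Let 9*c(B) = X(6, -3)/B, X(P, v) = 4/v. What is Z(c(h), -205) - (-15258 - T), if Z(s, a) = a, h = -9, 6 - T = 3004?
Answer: 12055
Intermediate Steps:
T = -2998 (T = 6 - 1*3004 = 6 - 3004 = -2998)
c(B) = -4/(27*B) (c(B) = ((4/(-3))/B)/9 = ((4*(-1/3))/B)/9 = (-4/(3*B))/9 = -4/(27*B))
Z(c(h), -205) - (-15258 - T) = -205 - (-15258 - 1*(-2998)) = -205 - (-15258 + 2998) = -205 - 1*(-12260) = -205 + 12260 = 12055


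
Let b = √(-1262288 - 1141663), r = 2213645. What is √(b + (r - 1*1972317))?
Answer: √(241328 + I*√2403951) ≈ 491.25 + 1.578*I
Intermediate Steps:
b = I*√2403951 (b = √(-2403951) = I*√2403951 ≈ 1550.5*I)
√(b + (r - 1*1972317)) = √(I*√2403951 + (2213645 - 1*1972317)) = √(I*√2403951 + (2213645 - 1972317)) = √(I*√2403951 + 241328) = √(241328 + I*√2403951)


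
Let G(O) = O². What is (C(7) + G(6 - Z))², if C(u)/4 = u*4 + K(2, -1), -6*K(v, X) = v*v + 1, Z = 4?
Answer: 114244/9 ≈ 12694.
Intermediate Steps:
K(v, X) = -⅙ - v²/6 (K(v, X) = -(v*v + 1)/6 = -(v² + 1)/6 = -(1 + v²)/6 = -⅙ - v²/6)
C(u) = -10/3 + 16*u (C(u) = 4*(u*4 + (-⅙ - ⅙*2²)) = 4*(4*u + (-⅙ - ⅙*4)) = 4*(4*u + (-⅙ - ⅔)) = 4*(4*u - ⅚) = 4*(-⅚ + 4*u) = -10/3 + 16*u)
(C(7) + G(6 - Z))² = ((-10/3 + 16*7) + (6 - 1*4)²)² = ((-10/3 + 112) + (6 - 4)²)² = (326/3 + 2²)² = (326/3 + 4)² = (338/3)² = 114244/9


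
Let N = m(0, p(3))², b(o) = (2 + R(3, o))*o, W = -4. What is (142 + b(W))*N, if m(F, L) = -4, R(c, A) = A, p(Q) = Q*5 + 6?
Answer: 2400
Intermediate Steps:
p(Q) = 6 + 5*Q (p(Q) = 5*Q + 6 = 6 + 5*Q)
b(o) = o*(2 + o) (b(o) = (2 + o)*o = o*(2 + o))
N = 16 (N = (-4)² = 16)
(142 + b(W))*N = (142 - 4*(2 - 4))*16 = (142 - 4*(-2))*16 = (142 + 8)*16 = 150*16 = 2400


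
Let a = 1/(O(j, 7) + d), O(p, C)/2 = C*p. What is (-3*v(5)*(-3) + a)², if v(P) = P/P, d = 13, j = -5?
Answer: 262144/3249 ≈ 80.685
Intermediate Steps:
O(p, C) = 2*C*p (O(p, C) = 2*(C*p) = 2*C*p)
v(P) = 1
a = -1/57 (a = 1/(2*7*(-5) + 13) = 1/(-70 + 13) = 1/(-57) = -1/57 ≈ -0.017544)
(-3*v(5)*(-3) + a)² = (-3*1*(-3) - 1/57)² = (-3*(-3) - 1/57)² = (9 - 1/57)² = (512/57)² = 262144/3249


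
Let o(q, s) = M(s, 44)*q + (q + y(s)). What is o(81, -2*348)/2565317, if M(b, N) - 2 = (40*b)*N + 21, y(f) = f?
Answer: -99220512/2565317 ≈ -38.678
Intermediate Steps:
M(b, N) = 23 + 40*N*b (M(b, N) = 2 + ((40*b)*N + 21) = 2 + (40*N*b + 21) = 2 + (21 + 40*N*b) = 23 + 40*N*b)
o(q, s) = q + s + q*(23 + 1760*s) (o(q, s) = (23 + 40*44*s)*q + (q + s) = (23 + 1760*s)*q + (q + s) = q*(23 + 1760*s) + (q + s) = q + s + q*(23 + 1760*s))
o(81, -2*348)/2565317 = (81 - 2*348 + 81*(23 + 1760*(-2*348)))/2565317 = (81 - 696 + 81*(23 + 1760*(-696)))*(1/2565317) = (81 - 696 + 81*(23 - 1224960))*(1/2565317) = (81 - 696 + 81*(-1224937))*(1/2565317) = (81 - 696 - 99219897)*(1/2565317) = -99220512*1/2565317 = -99220512/2565317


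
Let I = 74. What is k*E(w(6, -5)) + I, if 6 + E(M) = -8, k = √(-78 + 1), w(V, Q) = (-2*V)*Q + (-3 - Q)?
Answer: 74 - 14*I*√77 ≈ 74.0 - 122.85*I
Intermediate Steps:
w(V, Q) = -3 - Q - 2*Q*V (w(V, Q) = -2*Q*V + (-3 - Q) = -3 - Q - 2*Q*V)
k = I*√77 (k = √(-77) = I*√77 ≈ 8.775*I)
E(M) = -14 (E(M) = -6 - 8 = -14)
k*E(w(6, -5)) + I = (I*√77)*(-14) + 74 = -14*I*√77 + 74 = 74 - 14*I*√77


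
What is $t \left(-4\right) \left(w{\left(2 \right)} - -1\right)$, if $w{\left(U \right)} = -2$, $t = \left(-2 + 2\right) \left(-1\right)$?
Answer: $0$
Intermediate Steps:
$t = 0$ ($t = 0 \left(-1\right) = 0$)
$t \left(-4\right) \left(w{\left(2 \right)} - -1\right) = 0 \left(-4\right) \left(-2 - -1\right) = 0 \left(-2 + 1\right) = 0 \left(-1\right) = 0$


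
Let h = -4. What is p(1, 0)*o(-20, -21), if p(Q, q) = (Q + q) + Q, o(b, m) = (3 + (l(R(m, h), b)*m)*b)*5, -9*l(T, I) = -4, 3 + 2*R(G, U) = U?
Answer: 5690/3 ≈ 1896.7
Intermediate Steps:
R(G, U) = -3/2 + U/2
l(T, I) = 4/9 (l(T, I) = -⅑*(-4) = 4/9)
o(b, m) = 15 + 20*b*m/9 (o(b, m) = (3 + (4*m/9)*b)*5 = (3 + 4*b*m/9)*5 = 15 + 20*b*m/9)
p(Q, q) = q + 2*Q
p(1, 0)*o(-20, -21) = (0 + 2*1)*(15 + (20/9)*(-20)*(-21)) = (0 + 2)*(15 + 2800/3) = 2*(2845/3) = 5690/3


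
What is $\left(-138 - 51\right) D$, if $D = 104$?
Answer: $-19656$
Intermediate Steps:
$\left(-138 - 51\right) D = \left(-138 - 51\right) 104 = \left(-189\right) 104 = -19656$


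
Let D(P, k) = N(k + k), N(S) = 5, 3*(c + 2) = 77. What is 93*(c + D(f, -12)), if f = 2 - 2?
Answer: 2666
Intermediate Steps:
c = 71/3 (c = -2 + (⅓)*77 = -2 + 77/3 = 71/3 ≈ 23.667)
f = 0
D(P, k) = 5
93*(c + D(f, -12)) = 93*(71/3 + 5) = 93*(86/3) = 2666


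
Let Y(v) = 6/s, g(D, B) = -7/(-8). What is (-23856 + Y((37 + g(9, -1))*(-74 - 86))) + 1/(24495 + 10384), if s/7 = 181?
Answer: -1054236817667/44191693 ≈ -23856.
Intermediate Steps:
s = 1267 (s = 7*181 = 1267)
g(D, B) = 7/8 (g(D, B) = -7*(-⅛) = 7/8)
Y(v) = 6/1267
(-23856 + Y((37 + g(9, -1))*(-74 - 86))) + 1/(24495 + 10384) = (-23856 + 6/1267) + 1/(24495 + 10384) = -30225546/1267 + 1/34879 = -1054236817667/44191693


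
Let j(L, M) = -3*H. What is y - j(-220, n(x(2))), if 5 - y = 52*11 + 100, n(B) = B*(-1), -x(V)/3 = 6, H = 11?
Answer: -634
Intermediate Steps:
x(V) = -18 (x(V) = -3*6 = -18)
n(B) = -B
j(L, M) = -33 (j(L, M) = -3*11 = -33)
y = -667 (y = 5 - (52*11 + 100) = 5 - (572 + 100) = 5 - 1*672 = 5 - 672 = -667)
y - j(-220, n(x(2))) = -667 - 1*(-33) = -667 + 33 = -634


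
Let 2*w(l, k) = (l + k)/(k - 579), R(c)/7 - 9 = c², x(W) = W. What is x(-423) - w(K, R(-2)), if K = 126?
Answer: -412631/976 ≈ -422.78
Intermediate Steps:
R(c) = 63 + 7*c²
w(l, k) = (k + l)/(2*(-579 + k)) (w(l, k) = ((l + k)/(k - 579))/2 = ((k + l)/(-579 + k))/2 = (k + l)/(2*(-579 + k)))
x(-423) - w(K, R(-2)) = -423 - ((63 + 7*(-2)²) + 126)/(2*(-579 + (63 + 7*(-2)²))) = -423 - ((63 + 7*4) + 126)/(2*(-579 + (63 + 7*4))) = -423 - ((63 + 28) + 126)/(2*(-579 + (63 + 28))) = -423 - (91 + 126)/(2*(-579 + 91)) = -423 - 217/(2*(-488)) = -423 - (-1)*217/(2*488) = -423 - 1*(-217/976) = -423 + 217/976 = -412631/976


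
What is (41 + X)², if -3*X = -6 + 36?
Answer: 961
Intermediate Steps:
X = -10 (X = -(-6 + 36)/3 = -⅓*30 = -10)
(41 + X)² = (41 - 10)² = 31² = 961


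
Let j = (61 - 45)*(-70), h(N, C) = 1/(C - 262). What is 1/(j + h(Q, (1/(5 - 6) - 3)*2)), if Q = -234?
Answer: -270/302401 ≈ -0.00089285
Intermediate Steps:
h(N, C) = 1/(-262 + C)
j = -1120 (j = 16*(-70) = -1120)
1/(j + h(Q, (1/(5 - 6) - 3)*2)) = 1/(-1120 + 1/(-262 + (1/(5 - 6) - 3)*2)) = 1/(-1120 + 1/(-262 + (1/(-1) - 3)*2)) = 1/(-1120 + 1/(-262 + (-1 - 3)*2)) = 1/(-1120 + 1/(-262 - 4*2)) = 1/(-1120 + 1/(-262 - 8)) = 1/(-1120 + 1/(-270)) = 1/(-1120 - 1/270) = 1/(-302401/270) = -270/302401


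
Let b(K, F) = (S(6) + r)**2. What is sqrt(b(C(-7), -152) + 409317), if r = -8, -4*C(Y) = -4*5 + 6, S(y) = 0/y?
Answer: sqrt(409381) ≈ 639.83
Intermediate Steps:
S(y) = 0
C(Y) = 7/2 (C(Y) = -(-4*5 + 6)/4 = -(-20 + 6)/4 = -1/4*(-14) = 7/2)
b(K, F) = 64 (b(K, F) = (0 - 8)**2 = (-8)**2 = 64)
sqrt(b(C(-7), -152) + 409317) = sqrt(64 + 409317) = sqrt(409381)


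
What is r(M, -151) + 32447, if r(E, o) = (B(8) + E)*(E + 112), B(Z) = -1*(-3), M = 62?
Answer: 43757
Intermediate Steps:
B(Z) = 3
r(E, o) = (3 + E)*(112 + E) (r(E, o) = (3 + E)*(E + 112) = (3 + E)*(112 + E))
r(M, -151) + 32447 = (336 + 62² + 115*62) + 32447 = (336 + 3844 + 7130) + 32447 = 11310 + 32447 = 43757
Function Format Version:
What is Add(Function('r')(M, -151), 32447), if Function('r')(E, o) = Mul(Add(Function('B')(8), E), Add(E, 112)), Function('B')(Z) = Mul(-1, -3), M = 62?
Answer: 43757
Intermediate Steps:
Function('B')(Z) = 3
Function('r')(E, o) = Mul(Add(3, E), Add(112, E)) (Function('r')(E, o) = Mul(Add(3, E), Add(E, 112)) = Mul(Add(3, E), Add(112, E)))
Add(Function('r')(M, -151), 32447) = Add(Add(336, Pow(62, 2), Mul(115, 62)), 32447) = Add(Add(336, 3844, 7130), 32447) = Add(11310, 32447) = 43757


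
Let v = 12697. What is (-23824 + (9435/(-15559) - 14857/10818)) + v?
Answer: -1873199402167/168317262 ≈ -11129.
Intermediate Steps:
(-23824 + (9435/(-15559) - 14857/10818)) + v = (-23824 + (9435/(-15559) - 14857/10818)) + 12697 = (-23824 + (9435*(-1/15559) - 14857*1/10818)) + 12697 = (-23824 + (-9435/15559 - 14857/10818)) + 12697 = (-23824 - 333227893/168317262) + 12697 = -4010323677781/168317262 + 12697 = -1873199402167/168317262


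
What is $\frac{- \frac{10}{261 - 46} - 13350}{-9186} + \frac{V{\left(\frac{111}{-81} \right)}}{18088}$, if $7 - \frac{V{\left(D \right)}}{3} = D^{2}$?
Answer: $\frac{210387824875}{144680657436} \approx 1.4542$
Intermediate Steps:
$V{\left(D \right)} = 21 - 3 D^{2}$
$\frac{- \frac{10}{261 - 46} - 13350}{-9186} + \frac{V{\left(\frac{111}{-81} \right)}}{18088} = \frac{- \frac{10}{261 - 46} - 13350}{-9186} + \frac{21 - 3 \left(\frac{111}{-81}\right)^{2}}{18088} = \left(- \frac{10}{215} - 13350\right) \left(- \frac{1}{9186}\right) + \left(21 - 3 \left(111 \left(- \frac{1}{81}\right)\right)^{2}\right) \frac{1}{18088} = \left(\left(-10\right) \frac{1}{215} - 13350\right) \left(- \frac{1}{9186}\right) + \left(21 - 3 \left(- \frac{37}{27}\right)^{2}\right) \frac{1}{18088} = \left(- \frac{2}{43} - 13350\right) \left(- \frac{1}{9186}\right) + \left(21 - \frac{1369}{243}\right) \frac{1}{18088} = \left(- \frac{574052}{43}\right) \left(- \frac{1}{9186}\right) + \left(21 - \frac{1369}{243}\right) \frac{1}{18088} = \frac{287026}{197499} + \frac{3734}{243} \cdot \frac{1}{18088} = \frac{287026}{197499} + \frac{1867}{2197692} = \frac{210387824875}{144680657436}$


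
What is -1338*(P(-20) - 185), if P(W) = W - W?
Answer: 247530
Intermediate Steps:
P(W) = 0
-1338*(P(-20) - 185) = -1338*(0 - 185) = -1338*(-185) = 247530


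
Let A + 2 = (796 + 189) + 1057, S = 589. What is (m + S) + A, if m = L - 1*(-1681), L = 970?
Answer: 5280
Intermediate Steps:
A = 2040 (A = -2 + ((796 + 189) + 1057) = -2 + (985 + 1057) = -2 + 2042 = 2040)
m = 2651 (m = 970 - 1*(-1681) = 970 + 1681 = 2651)
(m + S) + A = (2651 + 589) + 2040 = 3240 + 2040 = 5280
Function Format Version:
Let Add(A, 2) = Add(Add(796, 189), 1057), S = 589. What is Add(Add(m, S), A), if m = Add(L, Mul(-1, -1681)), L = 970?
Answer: 5280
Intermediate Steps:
A = 2040 (A = Add(-2, Add(Add(796, 189), 1057)) = Add(-2, Add(985, 1057)) = Add(-2, 2042) = 2040)
m = 2651 (m = Add(970, Mul(-1, -1681)) = Add(970, 1681) = 2651)
Add(Add(m, S), A) = Add(Add(2651, 589), 2040) = Add(3240, 2040) = 5280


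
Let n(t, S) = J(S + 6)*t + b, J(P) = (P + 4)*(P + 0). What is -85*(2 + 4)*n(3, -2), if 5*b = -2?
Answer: -48756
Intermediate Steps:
b = -⅖ (b = (⅕)*(-2) = -⅖ ≈ -0.40000)
J(P) = P*(4 + P) (J(P) = (4 + P)*P = P*(4 + P))
n(t, S) = -⅖ + t*(6 + S)*(10 + S) (n(t, S) = ((S + 6)*(4 + (S + 6)))*t - ⅖ = ((6 + S)*(4 + (6 + S)))*t - ⅖ = ((6 + S)*(10 + S))*t - ⅖ = t*(6 + S)*(10 + S) - ⅖ = -⅖ + t*(6 + S)*(10 + S))
-85*(2 + 4)*n(3, -2) = -85*(2 + 4)*(-⅖ + 3*(6 - 2)*(10 - 2)) = -510*(-⅖ + 3*4*8) = -510*(-⅖ + 96) = -510*478/5 = -85*2868/5 = -48756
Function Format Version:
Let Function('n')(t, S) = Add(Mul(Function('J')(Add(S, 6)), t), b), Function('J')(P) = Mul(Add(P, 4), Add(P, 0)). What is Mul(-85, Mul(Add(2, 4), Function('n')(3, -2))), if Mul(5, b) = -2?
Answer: -48756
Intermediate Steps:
b = Rational(-2, 5) (b = Mul(Rational(1, 5), -2) = Rational(-2, 5) ≈ -0.40000)
Function('J')(P) = Mul(P, Add(4, P)) (Function('J')(P) = Mul(Add(4, P), P) = Mul(P, Add(4, P)))
Function('n')(t, S) = Add(Rational(-2, 5), Mul(t, Add(6, S), Add(10, S))) (Function('n')(t, S) = Add(Mul(Mul(Add(S, 6), Add(4, Add(S, 6))), t), Rational(-2, 5)) = Add(Mul(Mul(Add(6, S), Add(4, Add(6, S))), t), Rational(-2, 5)) = Add(Mul(Mul(Add(6, S), Add(10, S)), t), Rational(-2, 5)) = Add(Mul(t, Add(6, S), Add(10, S)), Rational(-2, 5)) = Add(Rational(-2, 5), Mul(t, Add(6, S), Add(10, S))))
Mul(-85, Mul(Add(2, 4), Function('n')(3, -2))) = Mul(-85, Mul(Add(2, 4), Add(Rational(-2, 5), Mul(3, Add(6, -2), Add(10, -2))))) = Mul(-85, Mul(6, Add(Rational(-2, 5), Mul(3, 4, 8)))) = Mul(-85, Mul(6, Add(Rational(-2, 5), 96))) = Mul(-85, Mul(6, Rational(478, 5))) = Mul(-85, Rational(2868, 5)) = -48756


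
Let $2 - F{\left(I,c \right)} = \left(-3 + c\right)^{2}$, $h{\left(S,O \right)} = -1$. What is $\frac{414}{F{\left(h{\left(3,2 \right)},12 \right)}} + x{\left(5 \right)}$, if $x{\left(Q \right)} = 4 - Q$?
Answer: $- \frac{493}{79} \approx -6.2405$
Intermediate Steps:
$F{\left(I,c \right)} = 2 - \left(-3 + c\right)^{2}$
$\frac{414}{F{\left(h{\left(3,2 \right)},12 \right)}} + x{\left(5 \right)} = \frac{414}{2 - \left(-3 + 12\right)^{2}} + \left(4 - 5\right) = \frac{414}{2 - 9^{2}} + \left(4 - 5\right) = \frac{414}{2 - 81} - 1 = \frac{414}{-79} - 1 = 414 \left(- \frac{1}{79}\right) - 1 = - \frac{414}{79} - 1 = - \frac{493}{79}$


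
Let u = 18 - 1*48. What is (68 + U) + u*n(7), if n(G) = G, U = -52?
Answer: -194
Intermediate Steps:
u = -30 (u = 18 - 48 = -30)
(68 + U) + u*n(7) = (68 - 52) - 30*7 = 16 - 210 = -194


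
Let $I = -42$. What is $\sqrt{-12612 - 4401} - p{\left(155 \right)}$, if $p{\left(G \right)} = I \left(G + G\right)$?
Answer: $13020 + i \sqrt{17013} \approx 13020.0 + 130.43 i$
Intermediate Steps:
$p{\left(G \right)} = - 84 G$ ($p{\left(G \right)} = - 42 \left(G + G\right) = - 42 \cdot 2 G = - 84 G$)
$\sqrt{-12612 - 4401} - p{\left(155 \right)} = \sqrt{-12612 - 4401} - \left(-84\right) 155 = \sqrt{-17013} - -13020 = i \sqrt{17013} + 13020 = 13020 + i \sqrt{17013}$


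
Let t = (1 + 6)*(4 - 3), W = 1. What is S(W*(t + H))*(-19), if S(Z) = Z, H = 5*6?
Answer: -703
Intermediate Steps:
H = 30
t = 7 (t = 7*1 = 7)
S(W*(t + H))*(-19) = (1*(7 + 30))*(-19) = (1*37)*(-19) = 37*(-19) = -703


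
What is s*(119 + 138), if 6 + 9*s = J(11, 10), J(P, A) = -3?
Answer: -257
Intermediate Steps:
s = -1 (s = -⅔ + (⅑)*(-3) = -⅔ - ⅓ = -1)
s*(119 + 138) = -(119 + 138) = -1*257 = -257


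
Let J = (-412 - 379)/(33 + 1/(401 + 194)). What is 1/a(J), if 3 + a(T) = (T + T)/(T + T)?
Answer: -½ ≈ -0.50000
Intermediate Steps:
J = -470645/19636 (J = -791/(33 + 1/595) = -791/19636/595 = -791*595/19636 = -470645/19636 ≈ -23.968)
a(T) = -2 (a(T) = -3 + (T + T)/(T + T) = -3 + (2*T)/((2*T)) = -3 + (2*T)*(1/(2*T)) = -3 + 1 = -2)
1/a(J) = 1/(-2) = -½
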